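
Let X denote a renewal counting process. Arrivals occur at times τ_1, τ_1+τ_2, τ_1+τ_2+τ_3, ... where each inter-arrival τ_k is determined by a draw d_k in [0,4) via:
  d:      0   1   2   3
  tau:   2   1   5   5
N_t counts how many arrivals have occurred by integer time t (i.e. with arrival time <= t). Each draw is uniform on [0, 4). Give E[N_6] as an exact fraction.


Inter-arrival values over d=0..3: [2, 1, 5, 5]
Each d has probability 1/4, so the pmf of τ is: f(1) = 1/4, f(2) = 1/4, f(5) = 1/2
Renewal equation for m(n) = E[N_n]: condition on τ_1 = k (if k <= n, one arrival plus a fresh copy on the remaining n−k steps): m(n) = F(n) + Σ_{k<=n} f(k)·m(n−k), where F(n) = P(τ <= n) and m(0) = 0
m(1) = F(1) = 1/4
m(2) = F(2) + f(1)·m(1) = 1/2 + 1/4·1/4 = 9/16
m(3) = F(3) + f(1)·m(2) + f(2)·m(1) = 1/2 + 1/4·9/16 + 1/4·1/4 = 45/64
m(4) = F(4) + f(1)·m(3) + f(2)·m(2) = 1/2 + 1/4·45/64 + 1/4·9/16 = 209/256
m(5) = F(5) + f(1)·m(4) + f(2)·m(3) = 1 + 1/4·209/256 + 1/4·45/64 = 1413/1024
m(6) = F(6) + f(1)·m(5) + f(2)·m(4) + f(5)·m(1) = 1 + 1/4·1413/1024 + 1/4·209/256 + 1/2·1/4 = 6857/4096
E[N_6] = m(6) = 6857/4096

6857/4096


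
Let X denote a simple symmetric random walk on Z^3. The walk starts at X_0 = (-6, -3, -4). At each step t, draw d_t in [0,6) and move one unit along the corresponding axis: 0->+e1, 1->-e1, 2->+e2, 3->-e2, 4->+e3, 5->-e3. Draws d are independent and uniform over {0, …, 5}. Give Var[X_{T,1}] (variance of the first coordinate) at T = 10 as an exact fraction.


10/3

Outcome values over d=0..5: [1, -1, 0, 0, 0, 0]
Σy = 0, Σy² = 2, M = 6
μ = 0/6 = 0,  σ² = 2/6 − (0)² = 1/3
Independent increments: Var[X_10] = 10·σ² = 10·(1/3) = 10/3


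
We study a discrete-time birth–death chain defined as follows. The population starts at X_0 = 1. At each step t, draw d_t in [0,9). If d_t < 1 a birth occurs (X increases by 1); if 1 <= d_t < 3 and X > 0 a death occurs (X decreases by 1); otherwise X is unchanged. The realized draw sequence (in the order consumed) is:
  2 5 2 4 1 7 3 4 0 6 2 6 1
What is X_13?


0

t=0: X=1, d=2 → death, X_1=0
t=1: X=0, d=5 → hold, X_2=0
t=2: X=0, d=2 → hold, X_3=0
t=3: X=0, d=4 → hold, X_4=0
t=4: X=0, d=1 → hold, X_5=0
t=5: X=0, d=7 → hold, X_6=0
t=6: X=0, d=3 → hold, X_7=0
t=7: X=0, d=4 → hold, X_8=0
t=8: X=0, d=0 → birth, X_9=1
t=9: X=1, d=6 → hold, X_10=1
t=10: X=1, d=2 → death, X_11=0
t=11: X=0, d=6 → hold, X_12=0
t=12: X=0, d=1 → hold, X_13=0


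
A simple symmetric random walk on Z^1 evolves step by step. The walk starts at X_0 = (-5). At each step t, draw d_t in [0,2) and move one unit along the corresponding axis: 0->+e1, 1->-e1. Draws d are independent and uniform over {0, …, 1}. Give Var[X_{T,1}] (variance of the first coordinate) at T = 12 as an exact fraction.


Outcome values over d=0..1: [1, -1]
Σy = 0, Σy² = 2, M = 2
μ = 0/2 = 0,  σ² = 2/2 − (0)² = 1
Independent increments: Var[X_12] = 12·σ² = 12·(1) = 12

12


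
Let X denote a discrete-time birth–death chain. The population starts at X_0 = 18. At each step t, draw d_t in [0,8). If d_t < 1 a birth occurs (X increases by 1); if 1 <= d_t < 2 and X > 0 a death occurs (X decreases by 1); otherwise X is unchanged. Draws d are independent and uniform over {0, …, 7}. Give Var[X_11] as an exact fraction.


11/4

X can drop by at most 1 per step and X_0 = 18 > T = 11, so X_t >= 18 − t >= 7 > 0 for every t <= 11: the floor at 0 (the 'and X > 0' condition) never binds. Hence X_11 = X_0 + Σ_{t<11} Y_t with i.i.d. increments Y_t = y(d_t) ∈ {+1, −1, 0}.
Outcome values over d=0..7: [1, -1, 0, 0, 0, 0, 0, 0]
Σy = 0, Σy² = 2, M = 8
μ = 0/8 = 0,  σ² = 2/8 − (0)² = 1/4
Independent increments: Var[X_11] = 11·σ² = 11·(1/4) = 11/4


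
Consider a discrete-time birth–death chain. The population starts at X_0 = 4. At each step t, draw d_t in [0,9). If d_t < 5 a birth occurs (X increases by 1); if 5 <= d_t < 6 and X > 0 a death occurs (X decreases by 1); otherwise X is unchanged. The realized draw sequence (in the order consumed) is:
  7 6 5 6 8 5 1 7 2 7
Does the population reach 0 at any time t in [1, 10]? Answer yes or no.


t=0: X=4, d=7 → hold, X_1=4
t=1: X=4, d=6 → hold, X_2=4
t=2: X=4, d=5 → death, X_3=3
t=3: X=3, d=6 → hold, X_4=3
t=4: X=3, d=8 → hold, X_5=3
t=5: X=3, d=5 → death, X_6=2
t=6: X=2, d=1 → birth, X_7=3
t=7: X=3, d=7 → hold, X_8=3
t=8: X=3, d=2 → birth, X_9=4
t=9: X=4, d=7 → hold, X_10=4

no


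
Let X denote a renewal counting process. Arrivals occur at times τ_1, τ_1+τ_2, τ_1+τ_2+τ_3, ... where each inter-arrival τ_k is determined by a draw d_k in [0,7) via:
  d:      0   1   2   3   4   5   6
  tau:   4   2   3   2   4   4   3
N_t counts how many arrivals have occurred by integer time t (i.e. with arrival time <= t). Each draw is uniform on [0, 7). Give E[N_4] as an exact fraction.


53/49

Inter-arrival values over d=0..6: [4, 2, 3, 2, 4, 4, 3]
Each d has probability 1/7, so the pmf of τ is: f(2) = 2/7, f(3) = 2/7, f(4) = 3/7
Renewal equation for m(n) = E[N_n]: condition on τ_1 = k (if k <= n, one arrival plus a fresh copy on the remaining n−k steps): m(n) = F(n) + Σ_{k<=n} f(k)·m(n−k), where F(n) = P(τ <= n) and m(0) = 0
m(1) = F(1) = 0
m(2) = F(2) = 2/7
m(3) = F(3) = 4/7
m(4) = F(4) + f(2)·m(2) = 1 + 2/7·2/7 = 53/49
E[N_4] = m(4) = 53/49


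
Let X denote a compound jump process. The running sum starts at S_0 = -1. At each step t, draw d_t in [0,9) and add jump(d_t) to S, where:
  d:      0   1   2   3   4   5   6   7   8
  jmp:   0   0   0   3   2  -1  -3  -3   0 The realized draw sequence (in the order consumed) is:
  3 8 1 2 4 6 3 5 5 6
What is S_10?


-1

t=0: S=-1, d=3, jump=3, S_1=2
t=1: S=2, d=8, jump=0, S_2=2
t=2: S=2, d=1, jump=0, S_3=2
t=3: S=2, d=2, jump=0, S_4=2
t=4: S=2, d=4, jump=2, S_5=4
t=5: S=4, d=6, jump=-3, S_6=1
t=6: S=1, d=3, jump=3, S_7=4
t=7: S=4, d=5, jump=-1, S_8=3
t=8: S=3, d=5, jump=-1, S_9=2
t=9: S=2, d=6, jump=-3, S_10=-1


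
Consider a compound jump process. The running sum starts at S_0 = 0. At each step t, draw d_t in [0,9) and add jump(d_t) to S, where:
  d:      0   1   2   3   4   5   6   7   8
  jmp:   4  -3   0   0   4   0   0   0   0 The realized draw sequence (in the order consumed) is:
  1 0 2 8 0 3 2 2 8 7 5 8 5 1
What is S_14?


t=0: S=0, d=1, jump=-3, S_1=-3
t=1: S=-3, d=0, jump=4, S_2=1
t=2: S=1, d=2, jump=0, S_3=1
t=3: S=1, d=8, jump=0, S_4=1
t=4: S=1, d=0, jump=4, S_5=5
t=5: S=5, d=3, jump=0, S_6=5
t=6: S=5, d=2, jump=0, S_7=5
t=7: S=5, d=2, jump=0, S_8=5
t=8: S=5, d=8, jump=0, S_9=5
t=9: S=5, d=7, jump=0, S_10=5
t=10: S=5, d=5, jump=0, S_11=5
t=11: S=5, d=8, jump=0, S_12=5
t=12: S=5, d=5, jump=0, S_13=5
t=13: S=5, d=1, jump=-3, S_14=2

2


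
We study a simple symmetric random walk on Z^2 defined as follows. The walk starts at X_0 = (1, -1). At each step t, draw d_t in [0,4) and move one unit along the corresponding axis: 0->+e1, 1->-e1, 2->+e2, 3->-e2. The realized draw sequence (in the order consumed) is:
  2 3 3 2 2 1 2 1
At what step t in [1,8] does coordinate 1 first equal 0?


t=0: X=(1, -1), d=2 → +e2, X_1=(1, 0)
t=1: X=(1, 0), d=3 → -e2, X_2=(1, -1)
t=2: X=(1, -1), d=3 → -e2, X_3=(1, -2)
t=3: X=(1, -2), d=2 → +e2, X_4=(1, -1)
t=4: X=(1, -1), d=2 → +e2, X_5=(1, 0)
t=5: X=(1, 0), d=1 → -e1, X_6=(0, 0)
t=6: X=(0, 0), d=2 → +e2, X_7=(0, 1)
t=7: X=(0, 1), d=1 → -e1, X_8=(-1, 1)

6


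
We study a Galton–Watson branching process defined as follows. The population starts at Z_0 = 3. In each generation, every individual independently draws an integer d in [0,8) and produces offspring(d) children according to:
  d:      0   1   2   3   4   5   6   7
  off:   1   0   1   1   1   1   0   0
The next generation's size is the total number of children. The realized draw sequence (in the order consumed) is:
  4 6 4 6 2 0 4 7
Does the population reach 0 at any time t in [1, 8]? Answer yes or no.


gen 0: Z_0=3, draws=[4, 6, 4], offspring=[1, 0, 1], Z_1=2
gen 1: Z_1=2, draws=[6, 2], offspring=[0, 1], Z_2=1
gen 2: Z_2=1, draws=[0], offspring=[1], Z_3=1
gen 3: Z_3=1, draws=[4], offspring=[1], Z_4=1
gen 4: Z_4=1, draws=[7], offspring=[0], Z_5=0
gen 5: Z_5=0, draws=[], offspring=[], Z_6=0
gen 6: Z_6=0, draws=[], offspring=[], Z_7=0
gen 7: Z_7=0, draws=[], offspring=[], Z_8=0

yes


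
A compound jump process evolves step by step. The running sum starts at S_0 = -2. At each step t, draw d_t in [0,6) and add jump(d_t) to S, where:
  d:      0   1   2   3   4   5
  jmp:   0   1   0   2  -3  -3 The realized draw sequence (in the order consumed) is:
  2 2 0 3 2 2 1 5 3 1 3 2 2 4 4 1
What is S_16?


-2

t=0: S=-2, d=2, jump=0, S_1=-2
t=1: S=-2, d=2, jump=0, S_2=-2
t=2: S=-2, d=0, jump=0, S_3=-2
t=3: S=-2, d=3, jump=2, S_4=0
t=4: S=0, d=2, jump=0, S_5=0
t=5: S=0, d=2, jump=0, S_6=0
t=6: S=0, d=1, jump=1, S_7=1
t=7: S=1, d=5, jump=-3, S_8=-2
t=8: S=-2, d=3, jump=2, S_9=0
t=9: S=0, d=1, jump=1, S_10=1
t=10: S=1, d=3, jump=2, S_11=3
t=11: S=3, d=2, jump=0, S_12=3
t=12: S=3, d=2, jump=0, S_13=3
t=13: S=3, d=4, jump=-3, S_14=0
t=14: S=0, d=4, jump=-3, S_15=-3
t=15: S=-3, d=1, jump=1, S_16=-2


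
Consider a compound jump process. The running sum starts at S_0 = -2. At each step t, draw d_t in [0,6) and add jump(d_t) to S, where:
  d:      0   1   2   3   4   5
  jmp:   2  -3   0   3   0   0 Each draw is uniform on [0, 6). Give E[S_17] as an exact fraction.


11/3

Outcome values over d=0..5: [2, -3, 0, 3, 0, 0]
Σy = 2, Σy² = 22, M = 6
μ = 2/6 = 1/3,  σ² = 22/6 − (1/3)² = 32/9
E[S_17] = -2 + 17·(1/3) = 11/3


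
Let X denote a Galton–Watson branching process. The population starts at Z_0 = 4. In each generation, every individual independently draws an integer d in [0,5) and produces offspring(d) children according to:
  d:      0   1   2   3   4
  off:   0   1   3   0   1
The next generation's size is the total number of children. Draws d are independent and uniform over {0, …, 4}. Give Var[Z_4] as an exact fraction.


Outcome values over d=0..4: [0, 1, 3, 0, 1]
Σy = 5, Σy² = 11, M = 5
μ = 5/5 = 1,  σ² = 11/5 − (1)² = 6/5
V_0 = 0, E_0 = 4
V_1 = 6/5·E_0 + (1)²·V_0 = 24/5;  E_1 = 4
V_2 = 6/5·E_1 + (1)²·V_1 = 48/5;  E_2 = 4
V_3 = 6/5·E_2 + (1)²·V_2 = 72/5;  E_3 = 4
V_4 = 6/5·E_3 + (1)²·V_3 = 96/5;  E_4 = 4

96/5


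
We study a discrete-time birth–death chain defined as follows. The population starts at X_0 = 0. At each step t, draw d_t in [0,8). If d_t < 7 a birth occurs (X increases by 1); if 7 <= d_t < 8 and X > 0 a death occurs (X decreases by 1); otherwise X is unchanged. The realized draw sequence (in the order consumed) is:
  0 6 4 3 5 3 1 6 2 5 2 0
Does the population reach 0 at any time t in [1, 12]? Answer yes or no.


no

t=0: X=0, d=0 → birth, X_1=1
t=1: X=1, d=6 → birth, X_2=2
t=2: X=2, d=4 → birth, X_3=3
t=3: X=3, d=3 → birth, X_4=4
t=4: X=4, d=5 → birth, X_5=5
t=5: X=5, d=3 → birth, X_6=6
t=6: X=6, d=1 → birth, X_7=7
t=7: X=7, d=6 → birth, X_8=8
t=8: X=8, d=2 → birth, X_9=9
t=9: X=9, d=5 → birth, X_10=10
t=10: X=10, d=2 → birth, X_11=11
t=11: X=11, d=0 → birth, X_12=12


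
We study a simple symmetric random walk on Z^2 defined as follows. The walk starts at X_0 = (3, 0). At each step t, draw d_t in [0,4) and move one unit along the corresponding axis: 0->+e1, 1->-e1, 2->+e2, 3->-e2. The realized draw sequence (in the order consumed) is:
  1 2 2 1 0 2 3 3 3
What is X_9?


(2, 0)

t=0: X=(3, 0), d=1 → -e1, X_1=(2, 0)
t=1: X=(2, 0), d=2 → +e2, X_2=(2, 1)
t=2: X=(2, 1), d=2 → +e2, X_3=(2, 2)
t=3: X=(2, 2), d=1 → -e1, X_4=(1, 2)
t=4: X=(1, 2), d=0 → +e1, X_5=(2, 2)
t=5: X=(2, 2), d=2 → +e2, X_6=(2, 3)
t=6: X=(2, 3), d=3 → -e2, X_7=(2, 2)
t=7: X=(2, 2), d=3 → -e2, X_8=(2, 1)
t=8: X=(2, 1), d=3 → -e2, X_9=(2, 0)


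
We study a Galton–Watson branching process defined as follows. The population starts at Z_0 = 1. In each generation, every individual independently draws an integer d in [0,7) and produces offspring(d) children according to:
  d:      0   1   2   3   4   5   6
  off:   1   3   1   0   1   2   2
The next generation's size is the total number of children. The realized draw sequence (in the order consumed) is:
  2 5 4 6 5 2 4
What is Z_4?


gen 0: Z_0=1, draws=[2], offspring=[1], Z_1=1
gen 1: Z_1=1, draws=[5], offspring=[2], Z_2=2
gen 2: Z_2=2, draws=[4, 6], offspring=[1, 2], Z_3=3
gen 3: Z_3=3, draws=[5, 2, 4], offspring=[2, 1, 1], Z_4=4

4


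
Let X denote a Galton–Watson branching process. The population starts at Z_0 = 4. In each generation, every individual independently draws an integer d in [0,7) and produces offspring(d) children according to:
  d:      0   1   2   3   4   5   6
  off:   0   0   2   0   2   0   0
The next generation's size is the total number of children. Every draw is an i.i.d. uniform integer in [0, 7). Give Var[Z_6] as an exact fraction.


6201507840/13841287201

Outcome values over d=0..6: [0, 0, 2, 0, 2, 0, 0]
Σy = 4, Σy² = 8, M = 7
μ = 4/7 = 4/7,  σ² = 8/7 − (4/7)² = 40/49
V_0 = 0, E_0 = 4
V_1 = 40/49·E_0 + (4/7)²·V_0 = 160/49;  E_1 = 16/7
V_2 = 40/49·E_1 + (4/7)²·V_1 = 7040/2401;  E_2 = 64/49
V_3 = 40/49·E_2 + (4/7)²·V_2 = 238080/117649;  E_3 = 256/343
V_4 = 40/49·E_3 + (4/7)²·V_3 = 7321600/5764801;  E_4 = 1024/2401
V_5 = 40/49·E_4 + (4/7)²·V_4 = 215490560/282475249;  E_5 = 4096/16807
V_6 = 40/49·E_5 + (4/7)²·V_5 = 6201507840/13841287201;  E_6 = 16384/117649


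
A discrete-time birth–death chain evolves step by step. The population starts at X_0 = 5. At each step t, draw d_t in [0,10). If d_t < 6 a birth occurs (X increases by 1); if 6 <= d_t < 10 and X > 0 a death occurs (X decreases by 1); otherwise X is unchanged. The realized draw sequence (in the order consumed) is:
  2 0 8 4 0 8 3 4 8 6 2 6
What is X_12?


t=0: X=5, d=2 → birth, X_1=6
t=1: X=6, d=0 → birth, X_2=7
t=2: X=7, d=8 → death, X_3=6
t=3: X=6, d=4 → birth, X_4=7
t=4: X=7, d=0 → birth, X_5=8
t=5: X=8, d=8 → death, X_6=7
t=6: X=7, d=3 → birth, X_7=8
t=7: X=8, d=4 → birth, X_8=9
t=8: X=9, d=8 → death, X_9=8
t=9: X=8, d=6 → death, X_10=7
t=10: X=7, d=2 → birth, X_11=8
t=11: X=8, d=6 → death, X_12=7

7


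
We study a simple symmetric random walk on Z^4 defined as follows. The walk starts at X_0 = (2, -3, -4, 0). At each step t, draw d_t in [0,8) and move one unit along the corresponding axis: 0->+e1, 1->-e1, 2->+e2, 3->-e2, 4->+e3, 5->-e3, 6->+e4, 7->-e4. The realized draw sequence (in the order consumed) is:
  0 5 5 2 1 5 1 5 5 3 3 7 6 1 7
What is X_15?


(0, -4, -9, -1)

t=0: X=(2, -3, -4, 0), d=0 → +e1, X_1=(3, -3, -4, 0)
t=1: X=(3, -3, -4, 0), d=5 → -e3, X_2=(3, -3, -5, 0)
t=2: X=(3, -3, -5, 0), d=5 → -e3, X_3=(3, -3, -6, 0)
t=3: X=(3, -3, -6, 0), d=2 → +e2, X_4=(3, -2, -6, 0)
t=4: X=(3, -2, -6, 0), d=1 → -e1, X_5=(2, -2, -6, 0)
t=5: X=(2, -2, -6, 0), d=5 → -e3, X_6=(2, -2, -7, 0)
t=6: X=(2, -2, -7, 0), d=1 → -e1, X_7=(1, -2, -7, 0)
t=7: X=(1, -2, -7, 0), d=5 → -e3, X_8=(1, -2, -8, 0)
t=8: X=(1, -2, -8, 0), d=5 → -e3, X_9=(1, -2, -9, 0)
t=9: X=(1, -2, -9, 0), d=3 → -e2, X_10=(1, -3, -9, 0)
t=10: X=(1, -3, -9, 0), d=3 → -e2, X_11=(1, -4, -9, 0)
t=11: X=(1, -4, -9, 0), d=7 → -e4, X_12=(1, -4, -9, -1)
t=12: X=(1, -4, -9, -1), d=6 → +e4, X_13=(1, -4, -9, 0)
t=13: X=(1, -4, -9, 0), d=1 → -e1, X_14=(0, -4, -9, 0)
t=14: X=(0, -4, -9, 0), d=7 → -e4, X_15=(0, -4, -9, -1)


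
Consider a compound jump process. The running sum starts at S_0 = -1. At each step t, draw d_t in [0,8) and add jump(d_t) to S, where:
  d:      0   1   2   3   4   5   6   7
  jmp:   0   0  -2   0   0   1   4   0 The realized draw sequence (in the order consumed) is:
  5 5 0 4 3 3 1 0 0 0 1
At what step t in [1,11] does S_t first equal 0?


t=0: S=-1, d=5, jump=1, S_1=0
t=1: S=0, d=5, jump=1, S_2=1
t=2: S=1, d=0, jump=0, S_3=1
t=3: S=1, d=4, jump=0, S_4=1
t=4: S=1, d=3, jump=0, S_5=1
t=5: S=1, d=3, jump=0, S_6=1
t=6: S=1, d=1, jump=0, S_7=1
t=7: S=1, d=0, jump=0, S_8=1
t=8: S=1, d=0, jump=0, S_9=1
t=9: S=1, d=0, jump=0, S_10=1
t=10: S=1, d=1, jump=0, S_11=1

1


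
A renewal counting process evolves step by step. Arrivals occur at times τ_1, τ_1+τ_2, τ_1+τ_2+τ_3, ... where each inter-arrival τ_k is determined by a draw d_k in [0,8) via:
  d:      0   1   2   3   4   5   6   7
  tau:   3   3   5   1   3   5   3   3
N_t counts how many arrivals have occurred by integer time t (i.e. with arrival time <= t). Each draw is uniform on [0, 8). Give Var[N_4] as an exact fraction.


Inter-arrival values over d=0..7: [3, 3, 5, 1, 3, 5, 3, 3]
Each d has probability 1/8, so the pmf of τ is: f(1) = 1/8, f(3) = 5/8, f(5) = 1/4
Let p_n(j) = P(N_n = j), with p_0 = [1]. Condition on τ_1: p_n(0) = P(τ > n), and for j >= 1, p_n(j) = Σ_{k<=n} f(k)·p_{n−k}(j−1)
p_1 = [7/8, 1/8]  (j = 0..1)
p_2 = [7/8, 7/64, 1/64]  (j = 0..2)
p_3 = [1/4, 47/64, 7/512, 1/512]  (j = 0..3)
p_4 = [1/4, 37/64, 87/512, 7/4096, 1/4096]  (j = 0..4)
E[N_4] = Σ j·p_4(j) = 3785/4096;  E[N_4²] = Σ j²·p_4(j) = 5231/4096
Var[N_4] = 5231/4096 − (3785/4096)² = 7099951/16777216

7099951/16777216


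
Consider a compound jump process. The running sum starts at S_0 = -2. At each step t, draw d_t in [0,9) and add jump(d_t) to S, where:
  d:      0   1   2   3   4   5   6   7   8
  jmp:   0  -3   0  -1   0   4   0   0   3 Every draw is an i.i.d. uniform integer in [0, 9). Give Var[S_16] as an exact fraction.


544/9

Outcome values over d=0..8: [0, -3, 0, -1, 0, 4, 0, 0, 3]
Σy = 3, Σy² = 35, M = 9
μ = 3/9 = 1/3,  σ² = 35/9 − (1/3)² = 34/9
Independent increments: Var[S_16] = 16·σ² = 16·(34/9) = 544/9


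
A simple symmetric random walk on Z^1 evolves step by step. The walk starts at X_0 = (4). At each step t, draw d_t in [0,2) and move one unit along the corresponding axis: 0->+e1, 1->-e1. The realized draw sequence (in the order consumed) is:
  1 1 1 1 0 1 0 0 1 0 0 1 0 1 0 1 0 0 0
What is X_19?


t=0: X=(4), d=1 → -e1, X_1=(3)
t=1: X=(3), d=1 → -e1, X_2=(2)
t=2: X=(2), d=1 → -e1, X_3=(1)
t=3: X=(1), d=1 → -e1, X_4=(0)
t=4: X=(0), d=0 → +e1, X_5=(1)
t=5: X=(1), d=1 → -e1, X_6=(0)
t=6: X=(0), d=0 → +e1, X_7=(1)
t=7: X=(1), d=0 → +e1, X_8=(2)
t=8: X=(2), d=1 → -e1, X_9=(1)
t=9: X=(1), d=0 → +e1, X_10=(2)
t=10: X=(2), d=0 → +e1, X_11=(3)
t=11: X=(3), d=1 → -e1, X_12=(2)
t=12: X=(2), d=0 → +e1, X_13=(3)
t=13: X=(3), d=1 → -e1, X_14=(2)
t=14: X=(2), d=0 → +e1, X_15=(3)
t=15: X=(3), d=1 → -e1, X_16=(2)
t=16: X=(2), d=0 → +e1, X_17=(3)
t=17: X=(3), d=0 → +e1, X_18=(4)
t=18: X=(4), d=0 → +e1, X_19=(5)

(5)


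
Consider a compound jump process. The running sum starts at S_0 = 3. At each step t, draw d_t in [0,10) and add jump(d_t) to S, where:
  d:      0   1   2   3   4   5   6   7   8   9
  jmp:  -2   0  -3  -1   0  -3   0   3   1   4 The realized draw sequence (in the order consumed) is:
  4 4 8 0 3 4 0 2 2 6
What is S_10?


t=0: S=3, d=4, jump=0, S_1=3
t=1: S=3, d=4, jump=0, S_2=3
t=2: S=3, d=8, jump=1, S_3=4
t=3: S=4, d=0, jump=-2, S_4=2
t=4: S=2, d=3, jump=-1, S_5=1
t=5: S=1, d=4, jump=0, S_6=1
t=6: S=1, d=0, jump=-2, S_7=-1
t=7: S=-1, d=2, jump=-3, S_8=-4
t=8: S=-4, d=2, jump=-3, S_9=-7
t=9: S=-7, d=6, jump=0, S_10=-7

-7


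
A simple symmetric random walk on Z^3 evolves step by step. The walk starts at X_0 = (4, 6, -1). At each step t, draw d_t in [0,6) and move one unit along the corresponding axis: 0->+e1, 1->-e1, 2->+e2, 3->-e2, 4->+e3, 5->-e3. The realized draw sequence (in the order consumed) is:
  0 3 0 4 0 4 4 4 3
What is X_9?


t=0: X=(4, 6, -1), d=0 → +e1, X_1=(5, 6, -1)
t=1: X=(5, 6, -1), d=3 → -e2, X_2=(5, 5, -1)
t=2: X=(5, 5, -1), d=0 → +e1, X_3=(6, 5, -1)
t=3: X=(6, 5, -1), d=4 → +e3, X_4=(6, 5, 0)
t=4: X=(6, 5, 0), d=0 → +e1, X_5=(7, 5, 0)
t=5: X=(7, 5, 0), d=4 → +e3, X_6=(7, 5, 1)
t=6: X=(7, 5, 1), d=4 → +e3, X_7=(7, 5, 2)
t=7: X=(7, 5, 2), d=4 → +e3, X_8=(7, 5, 3)
t=8: X=(7, 5, 3), d=3 → -e2, X_9=(7, 4, 3)

(7, 4, 3)


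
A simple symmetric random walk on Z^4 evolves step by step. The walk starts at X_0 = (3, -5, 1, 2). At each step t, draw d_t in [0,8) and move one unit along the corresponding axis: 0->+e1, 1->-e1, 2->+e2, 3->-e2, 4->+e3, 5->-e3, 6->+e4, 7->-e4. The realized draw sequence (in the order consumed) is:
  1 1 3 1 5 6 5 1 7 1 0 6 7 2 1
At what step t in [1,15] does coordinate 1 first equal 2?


t=0: X=(3, -5, 1, 2), d=1 → -e1, X_1=(2, -5, 1, 2)
t=1: X=(2, -5, 1, 2), d=1 → -e1, X_2=(1, -5, 1, 2)
t=2: X=(1, -5, 1, 2), d=3 → -e2, X_3=(1, -6, 1, 2)
t=3: X=(1, -6, 1, 2), d=1 → -e1, X_4=(0, -6, 1, 2)
t=4: X=(0, -6, 1, 2), d=5 → -e3, X_5=(0, -6, 0, 2)
t=5: X=(0, -6, 0, 2), d=6 → +e4, X_6=(0, -6, 0, 3)
t=6: X=(0, -6, 0, 3), d=5 → -e3, X_7=(0, -6, -1, 3)
t=7: X=(0, -6, -1, 3), d=1 → -e1, X_8=(-1, -6, -1, 3)
t=8: X=(-1, -6, -1, 3), d=7 → -e4, X_9=(-1, -6, -1, 2)
t=9: X=(-1, -6, -1, 2), d=1 → -e1, X_10=(-2, -6, -1, 2)
t=10: X=(-2, -6, -1, 2), d=0 → +e1, X_11=(-1, -6, -1, 2)
t=11: X=(-1, -6, -1, 2), d=6 → +e4, X_12=(-1, -6, -1, 3)
t=12: X=(-1, -6, -1, 3), d=7 → -e4, X_13=(-1, -6, -1, 2)
t=13: X=(-1, -6, -1, 2), d=2 → +e2, X_14=(-1, -5, -1, 2)
t=14: X=(-1, -5, -1, 2), d=1 → -e1, X_15=(-2, -5, -1, 2)

1


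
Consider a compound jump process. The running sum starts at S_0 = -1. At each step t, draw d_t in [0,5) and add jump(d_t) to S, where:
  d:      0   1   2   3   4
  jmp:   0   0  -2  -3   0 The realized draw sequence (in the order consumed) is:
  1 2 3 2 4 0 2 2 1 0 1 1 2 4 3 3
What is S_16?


-20

t=0: S=-1, d=1, jump=0, S_1=-1
t=1: S=-1, d=2, jump=-2, S_2=-3
t=2: S=-3, d=3, jump=-3, S_3=-6
t=3: S=-6, d=2, jump=-2, S_4=-8
t=4: S=-8, d=4, jump=0, S_5=-8
t=5: S=-8, d=0, jump=0, S_6=-8
t=6: S=-8, d=2, jump=-2, S_7=-10
t=7: S=-10, d=2, jump=-2, S_8=-12
t=8: S=-12, d=1, jump=0, S_9=-12
t=9: S=-12, d=0, jump=0, S_10=-12
t=10: S=-12, d=1, jump=0, S_11=-12
t=11: S=-12, d=1, jump=0, S_12=-12
t=12: S=-12, d=2, jump=-2, S_13=-14
t=13: S=-14, d=4, jump=0, S_14=-14
t=14: S=-14, d=3, jump=-3, S_15=-17
t=15: S=-17, d=3, jump=-3, S_16=-20


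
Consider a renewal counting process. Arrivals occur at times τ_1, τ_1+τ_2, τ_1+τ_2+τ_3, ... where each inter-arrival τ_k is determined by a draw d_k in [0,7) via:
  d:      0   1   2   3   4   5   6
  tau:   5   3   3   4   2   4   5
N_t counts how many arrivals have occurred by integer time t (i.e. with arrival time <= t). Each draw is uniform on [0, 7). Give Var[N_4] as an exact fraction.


566/2401

Inter-arrival values over d=0..6: [5, 3, 3, 4, 2, 4, 5]
Each d has probability 1/7, so the pmf of τ is: f(2) = 1/7, f(3) = 2/7, f(4) = 2/7, f(5) = 2/7
Let p_n(j) = P(N_n = j), with p_0 = [1]. Condition on τ_1: p_n(0) = P(τ > n), and for j >= 1, p_n(j) = Σ_{k<=n} f(k)·p_{n−k}(j−1)
p_1 = [1]  (j = 0)
p_2 = [6/7, 1/7]  (j = 0..1)
p_3 = [4/7, 3/7]  (j = 0..1)
p_4 = [2/7, 34/49, 1/49]  (j = 0..2)
E[N_4] = Σ j·p_4(j) = 36/49;  E[N_4²] = Σ j²·p_4(j) = 38/49
Var[N_4] = 38/49 − (36/49)² = 566/2401


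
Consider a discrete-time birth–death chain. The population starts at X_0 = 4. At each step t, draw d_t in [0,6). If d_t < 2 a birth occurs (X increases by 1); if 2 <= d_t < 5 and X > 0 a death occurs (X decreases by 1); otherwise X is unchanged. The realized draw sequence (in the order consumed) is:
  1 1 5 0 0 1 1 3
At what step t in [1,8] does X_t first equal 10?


7

t=0: X=4, d=1 → birth, X_1=5
t=1: X=5, d=1 → birth, X_2=6
t=2: X=6, d=5 → hold, X_3=6
t=3: X=6, d=0 → birth, X_4=7
t=4: X=7, d=0 → birth, X_5=8
t=5: X=8, d=1 → birth, X_6=9
t=6: X=9, d=1 → birth, X_7=10
t=7: X=10, d=3 → death, X_8=9


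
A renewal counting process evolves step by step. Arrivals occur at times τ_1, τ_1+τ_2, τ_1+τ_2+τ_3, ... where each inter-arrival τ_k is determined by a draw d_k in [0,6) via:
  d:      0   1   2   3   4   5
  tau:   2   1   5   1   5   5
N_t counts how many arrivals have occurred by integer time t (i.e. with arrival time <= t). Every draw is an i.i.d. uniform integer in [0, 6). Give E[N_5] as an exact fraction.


Inter-arrival values over d=0..5: [2, 1, 5, 1, 5, 5]
Each d has probability 1/6, so the pmf of τ is: f(1) = 1/3, f(2) = 1/6, f(5) = 1/2
Renewal equation for m(n) = E[N_n]: condition on τ_1 = k (if k <= n, one arrival plus a fresh copy on the remaining n−k steps): m(n) = F(n) + Σ_{k<=n} f(k)·m(n−k), where F(n) = P(τ <= n) and m(0) = 0
m(1) = F(1) = 1/3
m(2) = F(2) + f(1)·m(1) = 1/2 + 1/3·1/3 = 11/18
m(3) = F(3) + f(1)·m(2) + f(2)·m(1) = 1/2 + 1/3·11/18 + 1/6·1/3 = 41/54
m(4) = F(4) + f(1)·m(3) + f(2)·m(2) = 1/2 + 1/3·41/54 + 1/6·11/18 = 277/324
m(5) = F(5) + f(1)·m(4) + f(2)·m(3) = 1 + 1/3·277/324 + 1/6·41/54 = 343/243
E[N_5] = m(5) = 343/243

343/243


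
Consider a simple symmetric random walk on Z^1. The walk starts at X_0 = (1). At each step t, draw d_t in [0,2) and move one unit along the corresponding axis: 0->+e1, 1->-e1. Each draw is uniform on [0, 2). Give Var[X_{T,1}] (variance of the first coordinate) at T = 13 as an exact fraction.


13

Outcome values over d=0..1: [1, -1]
Σy = 0, Σy² = 2, M = 2
μ = 0/2 = 0,  σ² = 2/2 − (0)² = 1
Independent increments: Var[X_13] = 13·σ² = 13·(1) = 13


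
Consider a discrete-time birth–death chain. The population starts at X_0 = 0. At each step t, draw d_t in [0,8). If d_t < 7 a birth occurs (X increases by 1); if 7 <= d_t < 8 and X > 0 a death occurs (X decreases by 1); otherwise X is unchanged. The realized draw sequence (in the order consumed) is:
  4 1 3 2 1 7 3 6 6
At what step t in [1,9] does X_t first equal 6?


8

t=0: X=0, d=4 → birth, X_1=1
t=1: X=1, d=1 → birth, X_2=2
t=2: X=2, d=3 → birth, X_3=3
t=3: X=3, d=2 → birth, X_4=4
t=4: X=4, d=1 → birth, X_5=5
t=5: X=5, d=7 → death, X_6=4
t=6: X=4, d=3 → birth, X_7=5
t=7: X=5, d=6 → birth, X_8=6
t=8: X=6, d=6 → birth, X_9=7


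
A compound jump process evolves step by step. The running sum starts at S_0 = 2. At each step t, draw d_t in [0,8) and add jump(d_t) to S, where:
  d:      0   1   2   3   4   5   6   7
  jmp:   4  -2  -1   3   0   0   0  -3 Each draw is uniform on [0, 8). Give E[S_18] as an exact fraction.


Outcome values over d=0..7: [4, -2, -1, 3, 0, 0, 0, -3]
Σy = 1, Σy² = 39, M = 8
μ = 1/8 = 1/8,  σ² = 39/8 − (1/8)² = 311/64
E[S_18] = 2 + 18·(1/8) = 17/4

17/4


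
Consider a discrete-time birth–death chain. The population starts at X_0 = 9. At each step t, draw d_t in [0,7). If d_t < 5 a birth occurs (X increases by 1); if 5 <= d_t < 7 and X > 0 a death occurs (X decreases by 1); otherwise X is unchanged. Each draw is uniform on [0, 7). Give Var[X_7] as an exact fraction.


X can drop by at most 1 per step and X_0 = 9 > T = 7, so X_t >= 9 − t >= 2 > 0 for every t <= 7: the floor at 0 (the 'and X > 0' condition) never binds. Hence X_7 = X_0 + Σ_{t<7} Y_t with i.i.d. increments Y_t = y(d_t) ∈ {+1, −1, 0}.
Outcome values over d=0..6: [1, 1, 1, 1, 1, -1, -1]
Σy = 3, Σy² = 7, M = 7
μ = 3/7 = 3/7,  σ² = 7/7 − (3/7)² = 40/49
Independent increments: Var[X_7] = 7·σ² = 7·(40/49) = 40/7

40/7


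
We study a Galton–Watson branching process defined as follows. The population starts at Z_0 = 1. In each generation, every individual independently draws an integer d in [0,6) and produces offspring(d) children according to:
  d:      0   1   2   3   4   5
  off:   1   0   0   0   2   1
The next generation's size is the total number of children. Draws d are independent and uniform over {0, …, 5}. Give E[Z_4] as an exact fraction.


16/81

Outcome values over d=0..5: [1, 0, 0, 0, 2, 1]
Σy = 4, Σy² = 6, M = 6
μ = 4/6 = 2/3,  σ² = 6/6 − (2/3)² = 5/9
E[Z_0] = 1
E[Z_1] = 2/3·E[Z_0] = 2/3
E[Z_2] = 2/3·E[Z_1] = 4/9
E[Z_3] = 2/3·E[Z_2] = 8/27
E[Z_4] = 2/3·E[Z_3] = 16/81


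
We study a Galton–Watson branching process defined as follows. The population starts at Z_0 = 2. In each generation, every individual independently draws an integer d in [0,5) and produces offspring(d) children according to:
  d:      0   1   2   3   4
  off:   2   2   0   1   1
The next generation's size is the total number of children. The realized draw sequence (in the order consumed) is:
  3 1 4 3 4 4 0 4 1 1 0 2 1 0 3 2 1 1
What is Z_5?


9

gen 0: Z_0=2, draws=[3, 1], offspring=[1, 2], Z_1=3
gen 1: Z_1=3, draws=[4, 3, 4], offspring=[1, 1, 1], Z_2=3
gen 2: Z_2=3, draws=[4, 0, 4], offspring=[1, 2, 1], Z_3=4
gen 3: Z_3=4, draws=[1, 1, 0, 2], offspring=[2, 2, 2, 0], Z_4=6
gen 4: Z_4=6, draws=[1, 0, 3, 2, 1, 1], offspring=[2, 2, 1, 0, 2, 2], Z_5=9


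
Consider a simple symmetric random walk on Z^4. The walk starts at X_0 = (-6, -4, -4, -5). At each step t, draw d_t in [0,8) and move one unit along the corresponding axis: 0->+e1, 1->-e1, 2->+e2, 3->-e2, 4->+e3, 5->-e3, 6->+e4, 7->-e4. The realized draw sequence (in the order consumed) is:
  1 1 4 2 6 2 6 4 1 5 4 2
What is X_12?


t=0: X=(-6, -4, -4, -5), d=1 → -e1, X_1=(-7, -4, -4, -5)
t=1: X=(-7, -4, -4, -5), d=1 → -e1, X_2=(-8, -4, -4, -5)
t=2: X=(-8, -4, -4, -5), d=4 → +e3, X_3=(-8, -4, -3, -5)
t=3: X=(-8, -4, -3, -5), d=2 → +e2, X_4=(-8, -3, -3, -5)
t=4: X=(-8, -3, -3, -5), d=6 → +e4, X_5=(-8, -3, -3, -4)
t=5: X=(-8, -3, -3, -4), d=2 → +e2, X_6=(-8, -2, -3, -4)
t=6: X=(-8, -2, -3, -4), d=6 → +e4, X_7=(-8, -2, -3, -3)
t=7: X=(-8, -2, -3, -3), d=4 → +e3, X_8=(-8, -2, -2, -3)
t=8: X=(-8, -2, -2, -3), d=1 → -e1, X_9=(-9, -2, -2, -3)
t=9: X=(-9, -2, -2, -3), d=5 → -e3, X_10=(-9, -2, -3, -3)
t=10: X=(-9, -2, -3, -3), d=4 → +e3, X_11=(-9, -2, -2, -3)
t=11: X=(-9, -2, -2, -3), d=2 → +e2, X_12=(-9, -1, -2, -3)

(-9, -1, -2, -3)


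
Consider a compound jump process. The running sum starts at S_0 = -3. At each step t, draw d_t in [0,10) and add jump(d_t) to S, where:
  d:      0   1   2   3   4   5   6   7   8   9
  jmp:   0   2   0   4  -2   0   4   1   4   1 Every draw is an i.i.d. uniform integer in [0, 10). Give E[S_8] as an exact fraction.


41/5

Outcome values over d=0..9: [0, 2, 0, 4, -2, 0, 4, 1, 4, 1]
Σy = 14, Σy² = 58, M = 10
μ = 14/10 = 7/5,  σ² = 58/10 − (7/5)² = 96/25
E[S_8] = -3 + 8·(7/5) = 41/5


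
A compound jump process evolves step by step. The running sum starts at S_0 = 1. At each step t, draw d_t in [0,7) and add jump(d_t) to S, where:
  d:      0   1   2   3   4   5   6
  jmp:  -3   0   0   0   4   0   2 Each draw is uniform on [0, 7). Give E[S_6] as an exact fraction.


Outcome values over d=0..6: [-3, 0, 0, 0, 4, 0, 2]
Σy = 3, Σy² = 29, M = 7
μ = 3/7 = 3/7,  σ² = 29/7 − (3/7)² = 194/49
E[S_6] = 1 + 6·(3/7) = 25/7

25/7


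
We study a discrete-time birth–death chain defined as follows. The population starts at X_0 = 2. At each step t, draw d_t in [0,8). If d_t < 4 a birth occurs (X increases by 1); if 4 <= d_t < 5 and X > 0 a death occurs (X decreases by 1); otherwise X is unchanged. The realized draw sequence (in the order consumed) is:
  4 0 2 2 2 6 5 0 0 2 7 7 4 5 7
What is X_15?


7

t=0: X=2, d=4 → death, X_1=1
t=1: X=1, d=0 → birth, X_2=2
t=2: X=2, d=2 → birth, X_3=3
t=3: X=3, d=2 → birth, X_4=4
t=4: X=4, d=2 → birth, X_5=5
t=5: X=5, d=6 → hold, X_6=5
t=6: X=5, d=5 → hold, X_7=5
t=7: X=5, d=0 → birth, X_8=6
t=8: X=6, d=0 → birth, X_9=7
t=9: X=7, d=2 → birth, X_10=8
t=10: X=8, d=7 → hold, X_11=8
t=11: X=8, d=7 → hold, X_12=8
t=12: X=8, d=4 → death, X_13=7
t=13: X=7, d=5 → hold, X_14=7
t=14: X=7, d=7 → hold, X_15=7


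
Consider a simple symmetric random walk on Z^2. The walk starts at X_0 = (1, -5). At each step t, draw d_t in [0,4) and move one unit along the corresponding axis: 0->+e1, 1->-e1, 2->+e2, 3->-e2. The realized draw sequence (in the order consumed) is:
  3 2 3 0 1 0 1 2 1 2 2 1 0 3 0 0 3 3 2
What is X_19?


(2, -5)

t=0: X=(1, -5), d=3 → -e2, X_1=(1, -6)
t=1: X=(1, -6), d=2 → +e2, X_2=(1, -5)
t=2: X=(1, -5), d=3 → -e2, X_3=(1, -6)
t=3: X=(1, -6), d=0 → +e1, X_4=(2, -6)
t=4: X=(2, -6), d=1 → -e1, X_5=(1, -6)
t=5: X=(1, -6), d=0 → +e1, X_6=(2, -6)
t=6: X=(2, -6), d=1 → -e1, X_7=(1, -6)
t=7: X=(1, -6), d=2 → +e2, X_8=(1, -5)
t=8: X=(1, -5), d=1 → -e1, X_9=(0, -5)
t=9: X=(0, -5), d=2 → +e2, X_10=(0, -4)
t=10: X=(0, -4), d=2 → +e2, X_11=(0, -3)
t=11: X=(0, -3), d=1 → -e1, X_12=(-1, -3)
t=12: X=(-1, -3), d=0 → +e1, X_13=(0, -3)
t=13: X=(0, -3), d=3 → -e2, X_14=(0, -4)
t=14: X=(0, -4), d=0 → +e1, X_15=(1, -4)
t=15: X=(1, -4), d=0 → +e1, X_16=(2, -4)
t=16: X=(2, -4), d=3 → -e2, X_17=(2, -5)
t=17: X=(2, -5), d=3 → -e2, X_18=(2, -6)
t=18: X=(2, -6), d=2 → +e2, X_19=(2, -5)


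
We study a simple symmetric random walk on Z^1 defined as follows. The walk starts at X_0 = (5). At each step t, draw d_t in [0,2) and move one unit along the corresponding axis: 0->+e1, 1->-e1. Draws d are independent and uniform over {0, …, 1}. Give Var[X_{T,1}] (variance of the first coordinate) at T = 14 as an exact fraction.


14

Outcome values over d=0..1: [1, -1]
Σy = 0, Σy² = 2, M = 2
μ = 0/2 = 0,  σ² = 2/2 − (0)² = 1
Independent increments: Var[X_14] = 14·σ² = 14·(1) = 14


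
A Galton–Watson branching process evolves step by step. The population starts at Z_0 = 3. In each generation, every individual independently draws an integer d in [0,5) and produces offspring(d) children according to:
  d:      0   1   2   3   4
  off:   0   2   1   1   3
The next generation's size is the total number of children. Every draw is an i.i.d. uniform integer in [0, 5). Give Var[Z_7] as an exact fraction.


3420209608998/6103515625

Outcome values over d=0..4: [0, 2, 1, 1, 3]
Σy = 7, Σy² = 15, M = 5
μ = 7/5 = 7/5,  σ² = 15/5 − (7/5)² = 26/25
V_0 = 0, E_0 = 3
V_1 = 26/25·E_0 + (7/5)²·V_0 = 78/25;  E_1 = 21/5
V_2 = 26/25·E_1 + (7/5)²·V_1 = 6552/625;  E_2 = 147/25
V_3 = 26/25·E_2 + (7/5)²·V_2 = 416598/15625;  E_3 = 1029/125
V_4 = 26/25·E_3 + (7/5)²·V_3 = 23757552/390625;  E_4 = 7203/625
V_5 = 26/25·E_4 + (7/5)²·V_4 = 1281168798/9765625;  E_5 = 50421/3125
V_6 = 26/25·E_5 + (7/5)²·V_5 = 66873977352/244140625;  E_6 = 352947/15625
V_7 = 26/25·E_6 + (7/5)²·V_6 = 3420209608998/6103515625;  E_7 = 2470629/78125


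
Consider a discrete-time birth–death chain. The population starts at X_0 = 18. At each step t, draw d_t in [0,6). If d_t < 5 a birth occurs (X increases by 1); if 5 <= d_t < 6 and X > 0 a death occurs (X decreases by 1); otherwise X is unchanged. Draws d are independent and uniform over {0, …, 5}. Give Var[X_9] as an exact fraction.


5

X can drop by at most 1 per step and X_0 = 18 > T = 9, so X_t >= 18 − t >= 9 > 0 for every t <= 9: the floor at 0 (the 'and X > 0' condition) never binds. Hence X_9 = X_0 + Σ_{t<9} Y_t with i.i.d. increments Y_t = y(d_t) ∈ {+1, −1, 0}.
Outcome values over d=0..5: [1, 1, 1, 1, 1, -1]
Σy = 4, Σy² = 6, M = 6
μ = 4/6 = 2/3,  σ² = 6/6 − (2/3)² = 5/9
Independent increments: Var[X_9] = 9·σ² = 9·(5/9) = 5


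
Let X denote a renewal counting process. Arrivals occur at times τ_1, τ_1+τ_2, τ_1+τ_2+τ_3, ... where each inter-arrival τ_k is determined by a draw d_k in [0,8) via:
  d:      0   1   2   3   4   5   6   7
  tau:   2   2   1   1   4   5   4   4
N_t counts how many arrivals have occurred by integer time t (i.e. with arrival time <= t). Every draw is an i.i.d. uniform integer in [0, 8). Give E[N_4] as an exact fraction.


Inter-arrival values over d=0..7: [2, 2, 1, 1, 4, 5, 4, 4]
Each d has probability 1/8, so the pmf of τ is: f(1) = 1/4, f(2) = 1/4, f(4) = 3/8, f(5) = 1/8
Renewal equation for m(n) = E[N_n]: condition on τ_1 = k (if k <= n, one arrival plus a fresh copy on the remaining n−k steps): m(n) = F(n) + Σ_{k<=n} f(k)·m(n−k), where F(n) = P(τ <= n) and m(0) = 0
m(1) = F(1) = 1/4
m(2) = F(2) + f(1)·m(1) = 1/2 + 1/4·1/4 = 9/16
m(3) = F(3) + f(1)·m(2) + f(2)·m(1) = 1/2 + 1/4·9/16 + 1/4·1/4 = 45/64
m(4) = F(4) + f(1)·m(3) + f(2)·m(2) = 7/8 + 1/4·45/64 + 1/4·9/16 = 305/256
E[N_4] = m(4) = 305/256

305/256


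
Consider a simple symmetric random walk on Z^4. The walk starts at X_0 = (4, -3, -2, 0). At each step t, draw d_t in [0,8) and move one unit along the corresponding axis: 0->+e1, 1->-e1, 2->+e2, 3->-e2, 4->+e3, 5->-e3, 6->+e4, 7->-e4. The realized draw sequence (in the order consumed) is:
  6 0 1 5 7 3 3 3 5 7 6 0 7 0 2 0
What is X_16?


t=0: X=(4, -3, -2, 0), d=6 → +e4, X_1=(4, -3, -2, 1)
t=1: X=(4, -3, -2, 1), d=0 → +e1, X_2=(5, -3, -2, 1)
t=2: X=(5, -3, -2, 1), d=1 → -e1, X_3=(4, -3, -2, 1)
t=3: X=(4, -3, -2, 1), d=5 → -e3, X_4=(4, -3, -3, 1)
t=4: X=(4, -3, -3, 1), d=7 → -e4, X_5=(4, -3, -3, 0)
t=5: X=(4, -3, -3, 0), d=3 → -e2, X_6=(4, -4, -3, 0)
t=6: X=(4, -4, -3, 0), d=3 → -e2, X_7=(4, -5, -3, 0)
t=7: X=(4, -5, -3, 0), d=3 → -e2, X_8=(4, -6, -3, 0)
t=8: X=(4, -6, -3, 0), d=5 → -e3, X_9=(4, -6, -4, 0)
t=9: X=(4, -6, -4, 0), d=7 → -e4, X_10=(4, -6, -4, -1)
t=10: X=(4, -6, -4, -1), d=6 → +e4, X_11=(4, -6, -4, 0)
t=11: X=(4, -6, -4, 0), d=0 → +e1, X_12=(5, -6, -4, 0)
t=12: X=(5, -6, -4, 0), d=7 → -e4, X_13=(5, -6, -4, -1)
t=13: X=(5, -6, -4, -1), d=0 → +e1, X_14=(6, -6, -4, -1)
t=14: X=(6, -6, -4, -1), d=2 → +e2, X_15=(6, -5, -4, -1)
t=15: X=(6, -5, -4, -1), d=0 → +e1, X_16=(7, -5, -4, -1)

(7, -5, -4, -1)


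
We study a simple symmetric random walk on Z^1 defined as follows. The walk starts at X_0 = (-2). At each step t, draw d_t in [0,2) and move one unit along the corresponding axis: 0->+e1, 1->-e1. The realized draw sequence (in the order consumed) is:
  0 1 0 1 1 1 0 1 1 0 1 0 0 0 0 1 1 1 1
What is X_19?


(-5)

t=0: X=(-2), d=0 → +e1, X_1=(-1)
t=1: X=(-1), d=1 → -e1, X_2=(-2)
t=2: X=(-2), d=0 → +e1, X_3=(-1)
t=3: X=(-1), d=1 → -e1, X_4=(-2)
t=4: X=(-2), d=1 → -e1, X_5=(-3)
t=5: X=(-3), d=1 → -e1, X_6=(-4)
t=6: X=(-4), d=0 → +e1, X_7=(-3)
t=7: X=(-3), d=1 → -e1, X_8=(-4)
t=8: X=(-4), d=1 → -e1, X_9=(-5)
t=9: X=(-5), d=0 → +e1, X_10=(-4)
t=10: X=(-4), d=1 → -e1, X_11=(-5)
t=11: X=(-5), d=0 → +e1, X_12=(-4)
t=12: X=(-4), d=0 → +e1, X_13=(-3)
t=13: X=(-3), d=0 → +e1, X_14=(-2)
t=14: X=(-2), d=0 → +e1, X_15=(-1)
t=15: X=(-1), d=1 → -e1, X_16=(-2)
t=16: X=(-2), d=1 → -e1, X_17=(-3)
t=17: X=(-3), d=1 → -e1, X_18=(-4)
t=18: X=(-4), d=1 → -e1, X_19=(-5)


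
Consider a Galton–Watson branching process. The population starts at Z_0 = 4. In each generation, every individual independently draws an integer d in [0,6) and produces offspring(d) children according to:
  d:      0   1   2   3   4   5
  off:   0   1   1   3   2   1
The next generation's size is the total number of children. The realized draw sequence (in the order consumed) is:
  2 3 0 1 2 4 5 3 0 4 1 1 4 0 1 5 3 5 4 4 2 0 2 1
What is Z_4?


gen 0: Z_0=4, draws=[2, 3, 0, 1], offspring=[1, 3, 0, 1], Z_1=5
gen 1: Z_1=5, draws=[2, 4, 5, 3, 0], offspring=[1, 2, 1, 3, 0], Z_2=7
gen 2: Z_2=7, draws=[4, 1, 1, 4, 0, 1, 5], offspring=[2, 1, 1, 2, 0, 1, 1], Z_3=8
gen 3: Z_3=8, draws=[3, 5, 4, 4, 2, 0, 2, 1], offspring=[3, 1, 2, 2, 1, 0, 1, 1], Z_4=11

11


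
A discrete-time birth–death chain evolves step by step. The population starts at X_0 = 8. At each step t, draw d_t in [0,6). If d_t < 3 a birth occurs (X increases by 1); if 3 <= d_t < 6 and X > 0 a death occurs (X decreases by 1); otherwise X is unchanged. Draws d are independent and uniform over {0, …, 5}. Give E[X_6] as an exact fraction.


X can drop by at most 1 per step and X_0 = 8 > T = 6, so X_t >= 8 − t >= 2 > 0 for every t <= 6: the floor at 0 (the 'and X > 0' condition) never binds. Hence X_6 = X_0 + Σ_{t<6} Y_t with i.i.d. increments Y_t = y(d_t) ∈ {+1, −1, 0}.
Outcome values over d=0..5: [1, 1, 1, -1, -1, -1]
Σy = 0, Σy² = 6, M = 6
μ = 0/6 = 0,  σ² = 6/6 − (0)² = 1
E[X_6] = 8 + 6·(0) = 8

8


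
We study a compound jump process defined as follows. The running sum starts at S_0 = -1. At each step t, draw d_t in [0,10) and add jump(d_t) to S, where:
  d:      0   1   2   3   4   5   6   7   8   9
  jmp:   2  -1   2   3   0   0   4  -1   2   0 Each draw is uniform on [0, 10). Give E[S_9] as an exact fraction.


Outcome values over d=0..9: [2, -1, 2, 3, 0, 0, 4, -1, 2, 0]
Σy = 11, Σy² = 39, M = 10
μ = 11/10 = 11/10,  σ² = 39/10 − (11/10)² = 269/100
E[S_9] = -1 + 9·(11/10) = 89/10

89/10


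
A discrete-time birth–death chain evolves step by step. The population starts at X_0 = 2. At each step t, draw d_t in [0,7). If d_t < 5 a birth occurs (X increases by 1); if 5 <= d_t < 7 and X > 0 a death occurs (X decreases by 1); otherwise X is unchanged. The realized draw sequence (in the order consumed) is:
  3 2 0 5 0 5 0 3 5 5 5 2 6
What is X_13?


3

t=0: X=2, d=3 → birth, X_1=3
t=1: X=3, d=2 → birth, X_2=4
t=2: X=4, d=0 → birth, X_3=5
t=3: X=5, d=5 → death, X_4=4
t=4: X=4, d=0 → birth, X_5=5
t=5: X=5, d=5 → death, X_6=4
t=6: X=4, d=0 → birth, X_7=5
t=7: X=5, d=3 → birth, X_8=6
t=8: X=6, d=5 → death, X_9=5
t=9: X=5, d=5 → death, X_10=4
t=10: X=4, d=5 → death, X_11=3
t=11: X=3, d=2 → birth, X_12=4
t=12: X=4, d=6 → death, X_13=3
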